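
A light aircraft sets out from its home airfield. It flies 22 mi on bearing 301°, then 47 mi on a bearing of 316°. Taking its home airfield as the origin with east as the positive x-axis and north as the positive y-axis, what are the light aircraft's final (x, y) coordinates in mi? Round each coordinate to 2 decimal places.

Leg 1 (301°, 22 mi): east 22 sin 301° = -18.86, north 22 cos 301° = 11.33
Leg 2 (316°, 47 mi): east 47 sin 316° = -32.65, north 47 cos 316° = 33.81
Summing: -51.51 mi east, 45.14 mi north → (-51.51, 45.14).

(-51.51, 45.14)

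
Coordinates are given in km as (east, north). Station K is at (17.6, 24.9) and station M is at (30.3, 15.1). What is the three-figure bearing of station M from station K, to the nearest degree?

128°

Δeast = 30.3 − 17.6 = 12.70; Δnorth = 15.1 − 24.9 = -9.80.
Bearing = atan2(Δeast, Δnorth) mod 360° = 127.66° ≈ 128°.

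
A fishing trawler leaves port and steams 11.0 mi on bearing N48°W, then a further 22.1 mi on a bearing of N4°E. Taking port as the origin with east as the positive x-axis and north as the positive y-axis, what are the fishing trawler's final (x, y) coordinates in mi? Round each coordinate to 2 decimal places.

Leg 1 (N48°W, 11.0 mi): east 11.0 sin 312° = -8.17, north 11.0 cos 312° = 7.36
Leg 2 (N4°E, 22.1 mi): east 22.1 sin 4° = 1.54, north 22.1 cos 4° = 22.05
Summing: -6.63 mi east, 29.41 mi north → (-6.63, 29.41).

(-6.63, 29.41)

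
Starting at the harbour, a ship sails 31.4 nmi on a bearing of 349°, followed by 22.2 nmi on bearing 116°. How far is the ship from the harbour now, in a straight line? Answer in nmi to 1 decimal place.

Leg 1 (349°, 31.4 nmi): east 31.4 sin 349° = -5.99, north 31.4 cos 349° = 30.82
Leg 2 (116°, 22.2 nmi): east 22.2 sin 116° = 19.95, north 22.2 cos 116° = -9.73
Net: 13.96 east, 21.09 north. Distance = √((13.96)² + (21.09)²) = 25.294 nmi.

25.3 nmi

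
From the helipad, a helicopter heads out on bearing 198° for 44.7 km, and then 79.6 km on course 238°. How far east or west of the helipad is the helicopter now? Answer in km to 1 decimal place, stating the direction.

81.3 km west

Leg 1 (198°, 44.7 km): east 44.7 sin 198° = -13.81, north 44.7 cos 198° = -42.51
Leg 2 (238°, 79.6 km): east 79.6 sin 238° = -67.50, north 79.6 cos 238° = -42.18
Net east component: -81.32 km.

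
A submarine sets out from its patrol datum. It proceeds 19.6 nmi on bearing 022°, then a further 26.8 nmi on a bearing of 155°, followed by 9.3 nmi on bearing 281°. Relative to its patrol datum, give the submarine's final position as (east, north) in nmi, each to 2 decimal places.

Leg 1 (022°, 19.6 nmi): east 19.6 sin 22° = 7.34, north 19.6 cos 22° = 18.17
Leg 2 (155°, 26.8 nmi): east 26.8 sin 155° = 11.33, north 26.8 cos 155° = -24.29
Leg 3 (281°, 9.3 nmi): east 9.3 sin 281° = -9.13, north 9.3 cos 281° = 1.77
Summing: 9.54 nmi east, -4.34 nmi north → (9.54, -4.34).

(9.54, -4.34)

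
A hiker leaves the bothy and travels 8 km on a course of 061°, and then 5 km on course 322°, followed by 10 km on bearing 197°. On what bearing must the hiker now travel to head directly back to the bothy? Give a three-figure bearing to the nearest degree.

330°

Leg 1 (061°, 8 km): east 8 sin 61° = 7.00, north 8 cos 61° = 3.88
Leg 2 (322°, 5 km): east 5 sin 322° = -3.08, north 5 cos 322° = 3.94
Leg 3 (197°, 10 km): east 10 sin 197° = -2.92, north 10 cos 197° = -9.56
Net displacement: 0.99 east, -1.74 north. Direction back to start is (-0.99, 1.74): bearing = atan2(-0.99, 1.74) mod 360° = 330.30° ≈ 330°.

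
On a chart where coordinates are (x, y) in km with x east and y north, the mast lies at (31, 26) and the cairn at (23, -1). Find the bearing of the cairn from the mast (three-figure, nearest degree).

Δeast = 23 − 31 = -8.00; Δnorth = -1 − 26 = -27.00.
Bearing = atan2(Δeast, Δnorth) mod 360° = 196.50° ≈ 197°.

197°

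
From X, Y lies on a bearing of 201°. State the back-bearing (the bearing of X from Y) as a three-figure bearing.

021°

Back-bearing = 201° − 180° = 021°.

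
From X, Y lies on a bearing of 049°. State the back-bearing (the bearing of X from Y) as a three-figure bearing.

229°

Back-bearing = 049° + 180° = 229°.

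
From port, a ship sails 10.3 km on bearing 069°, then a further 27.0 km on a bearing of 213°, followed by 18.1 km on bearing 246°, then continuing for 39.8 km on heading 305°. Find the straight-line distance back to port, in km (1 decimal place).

54.3 km

Leg 1 (069°, 10.3 km): east 10.3 sin 69° = 9.62, north 10.3 cos 69° = 3.69
Leg 2 (213°, 27.0 km): east 27.0 sin 213° = -14.71, north 27.0 cos 213° = -22.64
Leg 3 (246°, 18.1 km): east 18.1 sin 246° = -16.54, north 18.1 cos 246° = -7.36
Leg 4 (305°, 39.8 km): east 39.8 sin 305° = -32.60, north 39.8 cos 305° = 22.83
Net: -54.23 east, -3.49 north. Distance = √((-54.23)² + (-3.49)²) = 54.339 km.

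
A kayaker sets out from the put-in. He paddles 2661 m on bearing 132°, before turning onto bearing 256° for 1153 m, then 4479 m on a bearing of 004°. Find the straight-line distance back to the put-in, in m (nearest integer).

2678 m

Leg 1 (132°, 2661 m): east 2661 sin 132° = 1977.51, north 2661 cos 132° = -1780.56
Leg 2 (256°, 1153 m): east 1153 sin 256° = -1118.75, north 1153 cos 256° = -278.94
Leg 3 (004°, 4479 m): east 4479 sin 4° = 312.44, north 4479 cos 4° = 4468.09
Net: 1171.20 east, 2408.60 north. Distance = √((1171.20)² + (2408.60)²) = 2678.253 m.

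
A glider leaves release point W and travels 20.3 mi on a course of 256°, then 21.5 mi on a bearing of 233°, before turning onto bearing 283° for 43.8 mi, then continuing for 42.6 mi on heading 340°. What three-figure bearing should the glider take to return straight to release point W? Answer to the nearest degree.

Leg 1 (256°, 20.3 mi): east 20.3 sin 256° = -19.70, north 20.3 cos 256° = -4.91
Leg 2 (233°, 21.5 mi): east 21.5 sin 233° = -17.17, north 21.5 cos 233° = -12.94
Leg 3 (283°, 43.8 mi): east 43.8 sin 283° = -42.68, north 43.8 cos 283° = 9.85
Leg 4 (340°, 42.6 mi): east 42.6 sin 340° = -14.57, north 42.6 cos 340° = 40.03
Net displacement: -94.12 east, 32.03 north. Direction back to start is (94.12, -32.03): bearing = atan2(94.12, -32.03) mod 360° = 108.80° ≈ 109°.

109°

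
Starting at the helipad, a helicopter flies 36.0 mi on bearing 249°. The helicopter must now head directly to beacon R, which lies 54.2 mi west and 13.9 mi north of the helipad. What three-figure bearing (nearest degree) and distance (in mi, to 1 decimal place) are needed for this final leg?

Leg 1 (249°, 36.0 mi): east 36.0 sin 249° = -33.61, north 36.0 cos 249° = -12.90
Current position: (-33.61, -12.90). Target: (-54.2, 13.9). Remaining: Δeast = -20.59, Δnorth = 26.80.
Bearing = atan2(-20.59, 26.80) mod 360° = 322.47°; distance = √((-20.59)² + (26.80)²) = 33.798 mi.

322°, 33.8 mi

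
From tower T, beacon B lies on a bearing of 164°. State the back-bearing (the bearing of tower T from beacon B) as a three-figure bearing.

344°

Back-bearing = 164° + 180° = 344°.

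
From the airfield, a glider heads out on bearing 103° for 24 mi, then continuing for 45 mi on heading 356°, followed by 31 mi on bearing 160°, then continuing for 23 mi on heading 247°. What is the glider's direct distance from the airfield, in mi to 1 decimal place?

9.8 mi

Leg 1 (103°, 24 mi): east 24 sin 103° = 23.38, north 24 cos 103° = -5.40
Leg 2 (356°, 45 mi): east 45 sin 356° = -3.14, north 45 cos 356° = 44.89
Leg 3 (160°, 31 mi): east 31 sin 160° = 10.60, north 31 cos 160° = -29.13
Leg 4 (247°, 23 mi): east 23 sin 247° = -21.17, north 23 cos 247° = -8.99
Net: 9.68 east, 1.37 north. Distance = √((9.68)² + (1.37)²) = 9.774 mi.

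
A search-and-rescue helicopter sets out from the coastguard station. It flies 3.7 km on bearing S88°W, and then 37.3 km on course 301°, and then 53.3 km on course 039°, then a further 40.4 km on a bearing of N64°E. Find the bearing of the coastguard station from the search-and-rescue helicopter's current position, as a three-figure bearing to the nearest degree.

204°

Leg 1 (S88°W, 3.7 km): east 3.7 sin 268° = -3.70, north 3.7 cos 268° = -0.13
Leg 2 (301°, 37.3 km): east 37.3 sin 301° = -31.97, north 37.3 cos 301° = 19.21
Leg 3 (039°, 53.3 km): east 53.3 sin 39° = 33.54, north 53.3 cos 39° = 41.42
Leg 4 (N64°E, 40.4 km): east 40.4 sin 64° = 36.31, north 40.4 cos 64° = 17.71
Net displacement: 34.18 east, 78.21 north. Direction back to start is (-34.18, -78.21): bearing = atan2(-34.18, -78.21) mod 360° = 203.61° ≈ 204°.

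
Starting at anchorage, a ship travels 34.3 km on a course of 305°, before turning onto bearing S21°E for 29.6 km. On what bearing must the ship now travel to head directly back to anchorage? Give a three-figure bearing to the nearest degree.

Leg 1 (305°, 34.3 km): east 34.3 sin 305° = -28.10, north 34.3 cos 305° = 19.67
Leg 2 (S21°E, 29.6 km): east 29.6 sin 159° = 10.61, north 29.6 cos 159° = -27.63
Net displacement: -17.49 east, -7.96 north. Direction back to start is (17.49, 7.96): bearing = atan2(17.49, 7.96) mod 360° = 65.53° ≈ 066°.

066°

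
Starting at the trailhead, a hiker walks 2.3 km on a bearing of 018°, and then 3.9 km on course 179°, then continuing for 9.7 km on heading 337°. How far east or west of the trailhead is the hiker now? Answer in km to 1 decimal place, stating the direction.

3.0 km west

Leg 1 (018°, 2.3 km): east 2.3 sin 18° = 0.71, north 2.3 cos 18° = 2.19
Leg 2 (179°, 3.9 km): east 3.9 sin 179° = 0.07, north 3.9 cos 179° = -3.90
Leg 3 (337°, 9.7 km): east 9.7 sin 337° = -3.79, north 9.7 cos 337° = 8.93
Net east component: -3.01 km.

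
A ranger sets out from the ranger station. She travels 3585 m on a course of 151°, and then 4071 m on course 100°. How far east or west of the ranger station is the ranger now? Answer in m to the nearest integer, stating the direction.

5747 m east

Leg 1 (151°, 3585 m): east 3585 sin 151° = 1738.04, north 3585 cos 151° = -3135.51
Leg 2 (100°, 4071 m): east 4071 sin 100° = 4009.15, north 4071 cos 100° = -706.92
Net east component: 5747.19 m.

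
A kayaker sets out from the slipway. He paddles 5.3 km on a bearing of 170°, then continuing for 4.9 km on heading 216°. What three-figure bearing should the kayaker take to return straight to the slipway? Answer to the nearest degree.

012°

Leg 1 (170°, 5.3 km): east 5.3 sin 170° = 0.92, north 5.3 cos 170° = -5.22
Leg 2 (216°, 4.9 km): east 4.9 sin 216° = -2.88, north 4.9 cos 216° = -3.96
Net displacement: -1.96 east, -9.18 north. Direction back to start is (1.96, 9.18): bearing = atan2(1.96, 9.18) mod 360° = 12.05° ≈ 012°.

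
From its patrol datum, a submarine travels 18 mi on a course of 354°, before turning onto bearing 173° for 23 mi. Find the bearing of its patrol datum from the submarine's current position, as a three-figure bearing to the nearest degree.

Leg 1 (354°, 18 mi): east 18 sin 354° = -1.88, north 18 cos 354° = 17.90
Leg 2 (173°, 23 mi): east 23 sin 173° = 2.80, north 23 cos 173° = -22.83
Net displacement: 0.92 east, -4.93 north. Direction back to start is (-0.92, 4.93): bearing = atan2(-0.92, 4.93) mod 360° = 349.41° ≈ 349°.

349°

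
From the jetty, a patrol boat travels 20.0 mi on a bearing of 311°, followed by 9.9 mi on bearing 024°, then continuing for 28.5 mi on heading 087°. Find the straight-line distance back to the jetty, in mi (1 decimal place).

Leg 1 (311°, 20.0 mi): east 20.0 sin 311° = -15.09, north 20.0 cos 311° = 13.12
Leg 2 (024°, 9.9 mi): east 9.9 sin 24° = 4.03, north 9.9 cos 24° = 9.04
Leg 3 (087°, 28.5 mi): east 28.5 sin 87° = 28.46, north 28.5 cos 87° = 1.49
Net: 17.39 east, 23.66 north. Distance = √((17.39)² + (23.66)²) = 29.363 mi.

29.4 mi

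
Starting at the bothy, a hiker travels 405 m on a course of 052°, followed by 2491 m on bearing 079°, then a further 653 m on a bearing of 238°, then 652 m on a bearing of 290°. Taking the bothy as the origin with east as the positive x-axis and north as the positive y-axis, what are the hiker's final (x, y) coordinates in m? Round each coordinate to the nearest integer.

(1598, 602)

Leg 1 (052°, 405 m): east 405 sin 52° = 319.14, north 405 cos 52° = 249.34
Leg 2 (079°, 2491 m): east 2491 sin 79° = 2445.23, north 2491 cos 79° = 475.31
Leg 3 (238°, 653 m): east 653 sin 238° = -553.78, north 653 cos 238° = -346.04
Leg 4 (290°, 652 m): east 652 sin 290° = -612.68, north 652 cos 290° = 223.00
Summing: 1597.92 m east, 601.61 m north → (1598, 602).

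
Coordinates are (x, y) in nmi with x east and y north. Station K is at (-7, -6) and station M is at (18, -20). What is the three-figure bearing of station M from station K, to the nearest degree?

119°

Δeast = 18 − -7 = 25.00; Δnorth = -20 − -6 = -14.00.
Bearing = atan2(Δeast, Δnorth) mod 360° = 119.25° ≈ 119°.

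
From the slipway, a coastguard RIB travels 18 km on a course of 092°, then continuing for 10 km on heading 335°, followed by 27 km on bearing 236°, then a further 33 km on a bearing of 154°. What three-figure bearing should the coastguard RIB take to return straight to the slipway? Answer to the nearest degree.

351°

Leg 1 (092°, 18 km): east 18 sin 92° = 17.99, north 18 cos 92° = -0.63
Leg 2 (335°, 10 km): east 10 sin 335° = -4.23, north 10 cos 335° = 9.06
Leg 3 (236°, 27 km): east 27 sin 236° = -22.38, north 27 cos 236° = -15.10
Leg 4 (154°, 33 km): east 33 sin 154° = 14.47, north 33 cos 154° = -29.66
Net displacement: 5.85 east, -36.32 north. Direction back to start is (-5.85, 36.32): bearing = atan2(-5.85, 36.32) mod 360° = 350.86° ≈ 351°.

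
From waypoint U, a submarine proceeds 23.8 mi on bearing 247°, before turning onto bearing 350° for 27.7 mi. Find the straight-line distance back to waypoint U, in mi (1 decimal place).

32.2 mi

Leg 1 (247°, 23.8 mi): east 23.8 sin 247° = -21.91, north 23.8 cos 247° = -9.30
Leg 2 (350°, 27.7 mi): east 27.7 sin 350° = -4.81, north 27.7 cos 350° = 27.28
Net: -26.72 east, 17.98 north. Distance = √((-26.72)² + (17.98)²) = 32.204 mi.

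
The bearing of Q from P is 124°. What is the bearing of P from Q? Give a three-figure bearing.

304°

Back-bearing = 124° + 180° = 304°.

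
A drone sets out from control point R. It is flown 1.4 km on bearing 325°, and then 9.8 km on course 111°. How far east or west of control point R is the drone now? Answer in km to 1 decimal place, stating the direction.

8.3 km east

Leg 1 (325°, 1.4 km): east 1.4 sin 325° = -0.80, north 1.4 cos 325° = 1.15
Leg 2 (111°, 9.8 km): east 9.8 sin 111° = 9.15, north 9.8 cos 111° = -3.51
Net east component: 8.35 km.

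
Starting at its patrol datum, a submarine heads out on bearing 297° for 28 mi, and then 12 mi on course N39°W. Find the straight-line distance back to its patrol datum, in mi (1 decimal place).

39.3 mi

Leg 1 (297°, 28 mi): east 28 sin 297° = -24.95, north 28 cos 297° = 12.71
Leg 2 (N39°W, 12 mi): east 12 sin 321° = -7.55, north 12 cos 321° = 9.33
Net: -32.50 east, 22.04 north. Distance = √((-32.50)² + (22.04)²) = 39.267 mi.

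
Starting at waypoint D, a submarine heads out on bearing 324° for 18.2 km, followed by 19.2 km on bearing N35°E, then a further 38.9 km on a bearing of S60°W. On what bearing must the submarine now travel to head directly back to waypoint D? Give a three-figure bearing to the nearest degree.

Leg 1 (324°, 18.2 km): east 18.2 sin 324° = -10.70, north 18.2 cos 324° = 14.72
Leg 2 (N35°E, 19.2 km): east 19.2 sin 35° = 11.01, north 19.2 cos 35° = 15.73
Leg 3 (S60°W, 38.9 km): east 38.9 sin 240° = -33.69, north 38.9 cos 240° = -19.45
Net displacement: -33.37 east, 11.00 north. Direction back to start is (33.37, -11.00): bearing = atan2(33.37, -11.00) mod 360° = 108.25° ≈ 108°.

108°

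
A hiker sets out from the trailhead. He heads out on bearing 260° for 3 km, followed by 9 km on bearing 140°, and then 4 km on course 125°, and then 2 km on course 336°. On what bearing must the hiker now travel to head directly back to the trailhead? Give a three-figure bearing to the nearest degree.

Leg 1 (260°, 3 km): east 3 sin 260° = -2.95, north 3 cos 260° = -0.52
Leg 2 (140°, 9 km): east 9 sin 140° = 5.79, north 9 cos 140° = -6.89
Leg 3 (125°, 4 km): east 4 sin 125° = 3.28, north 4 cos 125° = -2.29
Leg 4 (336°, 2 km): east 2 sin 336° = -0.81, north 2 cos 336° = 1.83
Net displacement: 5.29 east, -7.88 north. Direction back to start is (-5.29, 7.88): bearing = atan2(-5.29, 7.88) mod 360° = 326.12° ≈ 326°.

326°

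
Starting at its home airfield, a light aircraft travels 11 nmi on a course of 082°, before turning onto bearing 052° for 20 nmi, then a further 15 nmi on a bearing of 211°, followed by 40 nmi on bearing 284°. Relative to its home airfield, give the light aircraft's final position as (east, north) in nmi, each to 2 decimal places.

Leg 1 (082°, 11 nmi): east 11 sin 82° = 10.89, north 11 cos 82° = 1.53
Leg 2 (052°, 20 nmi): east 20 sin 52° = 15.76, north 20 cos 52° = 12.31
Leg 3 (211°, 15 nmi): east 15 sin 211° = -7.73, north 15 cos 211° = -12.86
Leg 4 (284°, 40 nmi): east 40 sin 284° = -38.81, north 40 cos 284° = 9.68
Summing: -19.88 nmi east, 10.66 nmi north → (-19.88, 10.66).

(-19.88, 10.66)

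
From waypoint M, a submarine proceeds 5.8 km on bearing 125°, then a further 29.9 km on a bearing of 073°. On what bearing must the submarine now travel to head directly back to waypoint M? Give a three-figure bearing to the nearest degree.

Leg 1 (125°, 5.8 km): east 5.8 sin 125° = 4.75, north 5.8 cos 125° = -3.33
Leg 2 (073°, 29.9 km): east 29.9 sin 73° = 28.59, north 29.9 cos 73° = 8.74
Net displacement: 33.34 east, 5.42 north. Direction back to start is (-33.34, -5.42): bearing = atan2(-33.34, -5.42) mod 360° = 260.78° ≈ 261°.

261°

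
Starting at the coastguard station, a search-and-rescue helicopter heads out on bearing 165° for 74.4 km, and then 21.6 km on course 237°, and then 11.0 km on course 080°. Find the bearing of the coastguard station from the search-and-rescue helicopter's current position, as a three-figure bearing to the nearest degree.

352°

Leg 1 (165°, 74.4 km): east 74.4 sin 165° = 19.26, north 74.4 cos 165° = -71.86
Leg 2 (237°, 21.6 km): east 21.6 sin 237° = -18.12, north 21.6 cos 237° = -11.76
Leg 3 (080°, 11.0 km): east 11.0 sin 80° = 10.83, north 11.0 cos 80° = 1.91
Net displacement: 11.97 east, -81.72 north. Direction back to start is (-11.97, 81.72): bearing = atan2(-11.97, 81.72) mod 360° = 351.66° ≈ 352°.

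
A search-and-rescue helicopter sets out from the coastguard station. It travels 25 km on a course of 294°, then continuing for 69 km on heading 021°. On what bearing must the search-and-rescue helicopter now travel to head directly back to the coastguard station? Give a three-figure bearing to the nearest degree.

181°

Leg 1 (294°, 25 km): east 25 sin 294° = -22.84, north 25 cos 294° = 10.17
Leg 2 (021°, 69 km): east 69 sin 21° = 24.73, north 69 cos 21° = 64.42
Net displacement: 1.89 east, 74.59 north. Direction back to start is (-1.89, -74.59): bearing = atan2(-1.89, -74.59) mod 360° = 181.45° ≈ 181°.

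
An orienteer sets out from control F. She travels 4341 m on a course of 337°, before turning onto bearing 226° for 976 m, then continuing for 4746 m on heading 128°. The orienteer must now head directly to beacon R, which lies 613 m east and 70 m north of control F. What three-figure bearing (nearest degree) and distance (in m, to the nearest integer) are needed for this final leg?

Leg 1 (337°, 4341 m): east 4341 sin 337° = -1696.16, north 4341 cos 337° = 3995.91
Leg 2 (226°, 976 m): east 976 sin 226° = -702.08, north 976 cos 226° = -677.99
Leg 3 (128°, 4746 m): east 4746 sin 128° = 3739.90, north 4746 cos 128° = -2921.93
Current position: (1341.66, 396.00). Target: (613, 70). Remaining: Δeast = -728.66, Δnorth = -326.00.
Bearing = atan2(-728.66, -326.00) mod 360° = 245.90°; distance = √((-728.66)² + (-326.00)²) = 798.259 m.

246°, 798 m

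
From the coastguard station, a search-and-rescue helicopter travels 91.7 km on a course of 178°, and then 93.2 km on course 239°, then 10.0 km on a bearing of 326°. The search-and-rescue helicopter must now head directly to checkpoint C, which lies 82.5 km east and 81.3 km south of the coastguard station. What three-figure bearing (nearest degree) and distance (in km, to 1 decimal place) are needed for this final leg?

Leg 1 (178°, 91.7 km): east 91.7 sin 178° = 3.20, north 91.7 cos 178° = -91.64
Leg 2 (239°, 93.2 km): east 93.2 sin 239° = -79.89, north 93.2 cos 239° = -48.00
Leg 3 (326°, 10.0 km): east 10.0 sin 326° = -5.59, north 10.0 cos 326° = 8.29
Current position: (-82.28, -131.36). Target: (82.5, -81.3). Remaining: Δeast = 164.78, Δnorth = 50.06.
Bearing = atan2(164.78, 50.06) mod 360° = 73.10°; distance = √((164.78)² + (50.06)²) = 172.215 km.

073°, 172.2 km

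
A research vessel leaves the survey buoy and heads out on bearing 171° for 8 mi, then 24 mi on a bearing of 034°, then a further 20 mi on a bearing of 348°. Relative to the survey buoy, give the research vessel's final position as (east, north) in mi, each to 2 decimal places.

Leg 1 (171°, 8 mi): east 8 sin 171° = 1.25, north 8 cos 171° = -7.90
Leg 2 (034°, 24 mi): east 24 sin 34° = 13.42, north 24 cos 34° = 19.90
Leg 3 (348°, 20 mi): east 20 sin 348° = -4.16, north 20 cos 348° = 19.56
Summing: 10.51 mi east, 31.56 mi north → (10.51, 31.56).

(10.51, 31.56)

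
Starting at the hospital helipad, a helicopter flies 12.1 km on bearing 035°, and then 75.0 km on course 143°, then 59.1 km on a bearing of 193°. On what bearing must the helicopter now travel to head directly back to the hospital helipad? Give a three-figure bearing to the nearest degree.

340°

Leg 1 (035°, 12.1 km): east 12.1 sin 35° = 6.94, north 12.1 cos 35° = 9.91
Leg 2 (143°, 75.0 km): east 75.0 sin 143° = 45.14, north 75.0 cos 143° = -59.90
Leg 3 (193°, 59.1 km): east 59.1 sin 193° = -13.29, north 59.1 cos 193° = -57.59
Net displacement: 38.78 east, -107.57 north. Direction back to start is (-38.78, 107.57): bearing = atan2(-38.78, 107.57) mod 360° = 340.17° ≈ 340°.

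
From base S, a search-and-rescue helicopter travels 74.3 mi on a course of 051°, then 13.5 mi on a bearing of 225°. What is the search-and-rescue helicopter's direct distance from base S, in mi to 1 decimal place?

Leg 1 (051°, 74.3 mi): east 74.3 sin 51° = 57.74, north 74.3 cos 51° = 46.76
Leg 2 (225°, 13.5 mi): east 13.5 sin 225° = -9.55, north 13.5 cos 225° = -9.55
Net: 48.20 east, 37.21 north. Distance = √((48.20)² + (37.21)²) = 60.890 mi.

60.9 mi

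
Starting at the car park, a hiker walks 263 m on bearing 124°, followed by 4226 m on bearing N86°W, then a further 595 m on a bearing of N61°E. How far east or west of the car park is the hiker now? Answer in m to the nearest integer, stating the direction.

3477 m west

Leg 1 (124°, 263 m): east 263 sin 124° = 218.04, north 263 cos 124° = -147.07
Leg 2 (N86°W, 4226 m): east 4226 sin 274° = -4215.71, north 4226 cos 274° = 294.79
Leg 3 (N61°E, 595 m): east 595 sin 61° = 520.40, north 595 cos 61° = 288.46
Net east component: -3477.27 m.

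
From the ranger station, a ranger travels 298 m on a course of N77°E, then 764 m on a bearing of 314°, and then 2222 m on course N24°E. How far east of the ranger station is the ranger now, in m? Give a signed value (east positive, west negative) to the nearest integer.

645 m

Leg 1 (N77°E, 298 m): east 298 sin 77° = 290.36, north 298 cos 77° = 67.04
Leg 2 (314°, 764 m): east 764 sin 314° = -549.58, north 764 cos 314° = 530.72
Leg 3 (N24°E, 2222 m): east 2222 sin 24° = 903.77, north 2222 cos 24° = 2029.90
Net east component: 644.56 m.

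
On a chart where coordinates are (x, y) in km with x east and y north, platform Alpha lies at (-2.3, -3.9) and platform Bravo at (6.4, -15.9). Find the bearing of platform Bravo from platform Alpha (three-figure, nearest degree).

144°

Δeast = 6.4 − -2.3 = 8.70; Δnorth = -15.9 − -3.9 = -12.00.
Bearing = atan2(Δeast, Δnorth) mod 360° = 144.06° ≈ 144°.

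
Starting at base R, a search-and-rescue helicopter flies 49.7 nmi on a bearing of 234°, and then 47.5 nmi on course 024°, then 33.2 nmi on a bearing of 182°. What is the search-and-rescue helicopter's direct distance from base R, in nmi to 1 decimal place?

Leg 1 (234°, 49.7 nmi): east 49.7 sin 234° = -40.21, north 49.7 cos 234° = -29.21
Leg 2 (024°, 47.5 nmi): east 47.5 sin 24° = 19.32, north 47.5 cos 24° = 43.39
Leg 3 (182°, 33.2 nmi): east 33.2 sin 182° = -1.16, north 33.2 cos 182° = -33.18
Net: -22.05 east, -19.00 north. Distance = √((-22.05)² + (-19.00)²) = 29.104 nmi.

29.1 nmi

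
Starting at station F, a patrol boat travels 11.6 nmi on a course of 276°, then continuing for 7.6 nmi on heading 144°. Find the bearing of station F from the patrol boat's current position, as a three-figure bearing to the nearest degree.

Leg 1 (276°, 11.6 nmi): east 11.6 sin 276° = -11.54, north 11.6 cos 276° = 1.21
Leg 2 (144°, 7.6 nmi): east 7.6 sin 144° = 4.47, north 7.6 cos 144° = -6.15
Net displacement: -7.07 east, -4.94 north. Direction back to start is (7.07, 4.94): bearing = atan2(7.07, 4.94) mod 360° = 55.08° ≈ 055°.

055°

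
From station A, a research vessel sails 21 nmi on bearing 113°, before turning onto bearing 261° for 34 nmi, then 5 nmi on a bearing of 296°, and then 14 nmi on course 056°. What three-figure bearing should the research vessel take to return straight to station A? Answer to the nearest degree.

064°

Leg 1 (113°, 21 nmi): east 21 sin 113° = 19.33, north 21 cos 113° = -8.21
Leg 2 (261°, 34 nmi): east 34 sin 261° = -33.58, north 34 cos 261° = -5.32
Leg 3 (296°, 5 nmi): east 5 sin 296° = -4.49, north 5 cos 296° = 2.19
Leg 4 (056°, 14 nmi): east 14 sin 56° = 11.61, north 14 cos 56° = 7.83
Net displacement: -7.14 east, -3.50 north. Direction back to start is (7.14, 3.50): bearing = atan2(7.14, 3.50) mod 360° = 63.86° ≈ 064°.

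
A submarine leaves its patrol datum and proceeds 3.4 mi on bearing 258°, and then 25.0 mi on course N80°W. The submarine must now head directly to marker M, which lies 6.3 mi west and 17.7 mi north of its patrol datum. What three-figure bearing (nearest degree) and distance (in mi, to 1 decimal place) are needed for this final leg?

057°, 25.8 mi

Leg 1 (258°, 3.4 mi): east 3.4 sin 258° = -3.33, north 3.4 cos 258° = -0.71
Leg 2 (N80°W, 25.0 mi): east 25.0 sin 280° = -24.62, north 25.0 cos 280° = 4.34
Current position: (-27.95, 3.63). Target: (-6.3, 17.7). Remaining: Δeast = 21.65, Δnorth = 14.07.
Bearing = atan2(21.65, 14.07) mod 360° = 56.98°; distance = √((21.65)² + (14.07)²) = 25.815 mi.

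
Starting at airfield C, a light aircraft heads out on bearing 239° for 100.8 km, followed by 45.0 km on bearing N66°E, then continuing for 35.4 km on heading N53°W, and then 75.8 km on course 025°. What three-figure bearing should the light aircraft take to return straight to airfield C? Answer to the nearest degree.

144°

Leg 1 (239°, 100.8 km): east 100.8 sin 239° = -86.40, north 100.8 cos 239° = -51.92
Leg 2 (N66°E, 45.0 km): east 45.0 sin 66° = 41.11, north 45.0 cos 66° = 18.30
Leg 3 (N53°W, 35.4 km): east 35.4 sin 307° = -28.27, north 35.4 cos 307° = 21.30
Leg 4 (025°, 75.8 km): east 75.8 sin 25° = 32.03, north 75.8 cos 25° = 68.70
Net displacement: -41.53 east, 56.39 north. Direction back to start is (41.53, -56.39): bearing = atan2(41.53, -56.39) mod 360° = 143.63° ≈ 144°.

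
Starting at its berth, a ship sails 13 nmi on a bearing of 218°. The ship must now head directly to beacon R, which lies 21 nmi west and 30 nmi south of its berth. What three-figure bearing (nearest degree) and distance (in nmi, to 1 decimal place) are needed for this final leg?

Leg 1 (218°, 13 nmi): east 13 sin 218° = -8.00, north 13 cos 218° = -10.24
Current position: (-8.00, -10.24). Target: (-21, -30). Remaining: Δeast = -13.00, Δnorth = -19.76.
Bearing = atan2(-13.00, -19.76) mod 360° = 213.34°; distance = √((-13.00)² + (-19.76)²) = 23.647 nmi.

213°, 23.6 nmi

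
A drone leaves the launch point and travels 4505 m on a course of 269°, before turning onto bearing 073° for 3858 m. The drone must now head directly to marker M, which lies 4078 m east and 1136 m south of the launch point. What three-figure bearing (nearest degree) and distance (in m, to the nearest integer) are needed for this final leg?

Leg 1 (269°, 4505 m): east 4505 sin 269° = -4504.31, north 4505 cos 269° = -78.62
Leg 2 (073°, 3858 m): east 3858 sin 73° = 3689.42, north 3858 cos 73° = 1127.97
Current position: (-814.89, 1049.35). Target: (4078, -1136). Remaining: Δeast = 4892.89, Δnorth = -2185.35.
Bearing = atan2(4892.89, -2185.35) mod 360° = 114.07°; distance = √((4892.89)² + (-2185.35)²) = 5358.742 m.

114°, 5359 m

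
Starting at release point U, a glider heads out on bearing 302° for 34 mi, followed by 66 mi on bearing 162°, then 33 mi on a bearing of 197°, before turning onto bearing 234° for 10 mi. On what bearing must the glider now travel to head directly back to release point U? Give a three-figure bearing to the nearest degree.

018°

Leg 1 (302°, 34 mi): east 34 sin 302° = -28.83, north 34 cos 302° = 18.02
Leg 2 (162°, 66 mi): east 66 sin 162° = 20.40, north 66 cos 162° = -62.77
Leg 3 (197°, 33 mi): east 33 sin 197° = -9.65, north 33 cos 197° = -31.56
Leg 4 (234°, 10 mi): east 10 sin 234° = -8.09, north 10 cos 234° = -5.88
Net displacement: -26.18 east, -82.19 north. Direction back to start is (26.18, 82.19): bearing = atan2(26.18, 82.19) mod 360° = 17.67° ≈ 018°.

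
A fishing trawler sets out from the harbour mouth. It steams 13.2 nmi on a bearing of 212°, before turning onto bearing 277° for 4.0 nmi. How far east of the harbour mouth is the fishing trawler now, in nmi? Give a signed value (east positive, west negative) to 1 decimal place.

-11.0 nmi

Leg 1 (212°, 13.2 nmi): east 13.2 sin 212° = -6.99, north 13.2 cos 212° = -11.19
Leg 2 (277°, 4.0 nmi): east 4.0 sin 277° = -3.97, north 4.0 cos 277° = 0.49
Net east component: -10.97 nmi.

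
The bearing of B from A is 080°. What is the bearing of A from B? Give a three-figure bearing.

Back-bearing = 080° + 180° = 260°.

260°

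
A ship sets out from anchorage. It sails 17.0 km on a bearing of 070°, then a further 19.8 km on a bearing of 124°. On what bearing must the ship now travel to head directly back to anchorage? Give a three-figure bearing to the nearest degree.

279°

Leg 1 (070°, 17.0 km): east 17.0 sin 70° = 15.97, north 17.0 cos 70° = 5.81
Leg 2 (124°, 19.8 km): east 19.8 sin 124° = 16.41, north 19.8 cos 124° = -11.07
Net displacement: 32.39 east, -5.26 north. Direction back to start is (-32.39, 5.26): bearing = atan2(-32.39, 5.26) mod 360° = 279.22° ≈ 279°.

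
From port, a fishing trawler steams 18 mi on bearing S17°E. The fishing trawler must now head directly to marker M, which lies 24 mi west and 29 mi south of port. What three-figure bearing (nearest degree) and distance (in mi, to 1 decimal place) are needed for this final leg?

Leg 1 (S17°E, 18 mi): east 18 sin 163° = 5.26, north 18 cos 163° = -17.21
Current position: (5.26, -17.21). Target: (-24, -29). Remaining: Δeast = -29.26, Δnorth = -11.79.
Bearing = atan2(-29.26, -11.79) mod 360° = 248.06°; distance = √((-29.26)² + (-11.79)²) = 31.547 mi.

248°, 31.5 mi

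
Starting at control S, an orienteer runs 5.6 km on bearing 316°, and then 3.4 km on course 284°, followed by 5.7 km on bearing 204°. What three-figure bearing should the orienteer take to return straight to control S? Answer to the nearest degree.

Leg 1 (316°, 5.6 km): east 5.6 sin 316° = -3.89, north 5.6 cos 316° = 4.03
Leg 2 (284°, 3.4 km): east 3.4 sin 284° = -3.30, north 3.4 cos 284° = 0.82
Leg 3 (204°, 5.7 km): east 5.7 sin 204° = -2.32, north 5.7 cos 204° = -5.21
Net displacement: -9.51 east, -0.36 north. Direction back to start is (9.51, 0.36): bearing = atan2(9.51, 0.36) mod 360° = 87.85° ≈ 088°.

088°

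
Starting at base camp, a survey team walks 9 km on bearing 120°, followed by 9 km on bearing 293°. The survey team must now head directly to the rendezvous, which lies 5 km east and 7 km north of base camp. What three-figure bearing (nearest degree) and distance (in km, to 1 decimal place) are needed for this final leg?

035°, 9.7 km

Leg 1 (120°, 9 km): east 9 sin 120° = 7.79, north 9 cos 120° = -4.50
Leg 2 (293°, 9 km): east 9 sin 293° = -8.28, north 9 cos 293° = 3.52
Current position: (-0.49, -0.98). Target: (5, 7). Remaining: Δeast = 5.49, Δnorth = 7.98.
Bearing = atan2(5.49, 7.98) mod 360° = 34.52°; distance = √((5.49)² + (7.98)²) = 9.689 km.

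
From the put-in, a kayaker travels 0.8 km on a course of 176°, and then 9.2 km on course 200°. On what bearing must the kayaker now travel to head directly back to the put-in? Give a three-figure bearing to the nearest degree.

018°

Leg 1 (176°, 0.8 km): east 0.8 sin 176° = 0.06, north 0.8 cos 176° = -0.80
Leg 2 (200°, 9.2 km): east 9.2 sin 200° = -3.15, north 9.2 cos 200° = -8.65
Net displacement: -3.09 east, -9.44 north. Direction back to start is (3.09, 9.44): bearing = atan2(3.09, 9.44) mod 360° = 18.12° ≈ 018°.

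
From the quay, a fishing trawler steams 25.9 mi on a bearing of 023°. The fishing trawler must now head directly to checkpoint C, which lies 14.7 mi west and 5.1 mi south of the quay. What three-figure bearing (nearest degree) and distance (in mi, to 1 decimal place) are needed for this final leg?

221°, 38.1 mi

Leg 1 (023°, 25.9 mi): east 25.9 sin 23° = 10.12, north 25.9 cos 23° = 23.84
Current position: (10.12, 23.84). Target: (-14.7, -5.1). Remaining: Δeast = -24.82, Δnorth = -28.94.
Bearing = atan2(-24.82, -28.94) mod 360° = 220.62°; distance = √((-24.82)² + (-28.94)²) = 38.126 mi.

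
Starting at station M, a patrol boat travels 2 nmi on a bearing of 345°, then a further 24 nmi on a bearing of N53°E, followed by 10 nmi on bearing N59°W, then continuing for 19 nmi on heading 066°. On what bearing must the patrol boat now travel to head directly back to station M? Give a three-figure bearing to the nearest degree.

Leg 1 (345°, 2 nmi): east 2 sin 345° = -0.52, north 2 cos 345° = 1.93
Leg 2 (N53°E, 24 nmi): east 24 sin 53° = 19.17, north 24 cos 53° = 14.44
Leg 3 (N59°W, 10 nmi): east 10 sin 301° = -8.57, north 10 cos 301° = 5.15
Leg 4 (066°, 19 nmi): east 19 sin 66° = 17.36, north 19 cos 66° = 7.73
Net displacement: 27.44 east, 29.25 north. Direction back to start is (-27.44, -29.25): bearing = atan2(-27.44, -29.25) mod 360° = 223.16° ≈ 223°.

223°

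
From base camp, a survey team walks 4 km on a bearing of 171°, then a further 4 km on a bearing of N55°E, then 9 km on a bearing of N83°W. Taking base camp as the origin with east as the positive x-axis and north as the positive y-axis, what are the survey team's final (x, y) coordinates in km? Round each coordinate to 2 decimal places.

(-5.03, -0.56)

Leg 1 (171°, 4 km): east 4 sin 171° = 0.63, north 4 cos 171° = -3.95
Leg 2 (N55°E, 4 km): east 4 sin 55° = 3.28, north 4 cos 55° = 2.29
Leg 3 (N83°W, 9 km): east 9 sin 277° = -8.93, north 9 cos 277° = 1.10
Summing: -5.03 km east, -0.56 km north → (-5.03, -0.56).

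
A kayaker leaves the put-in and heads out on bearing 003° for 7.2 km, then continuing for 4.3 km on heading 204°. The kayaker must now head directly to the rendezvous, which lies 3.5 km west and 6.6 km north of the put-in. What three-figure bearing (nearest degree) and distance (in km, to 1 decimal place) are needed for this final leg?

Leg 1 (003°, 7.2 km): east 7.2 sin 3° = 0.38, north 7.2 cos 3° = 7.19
Leg 2 (204°, 4.3 km): east 4.3 sin 204° = -1.75, north 4.3 cos 204° = -3.93
Current position: (-1.37, 3.26). Target: (-3.5, 6.6). Remaining: Δeast = -2.13, Δnorth = 3.34.
Bearing = atan2(-2.13, 3.34) mod 360° = 327.48°; distance = √((-2.13)² + (3.34)²) = 3.959 km.

327°, 4.0 km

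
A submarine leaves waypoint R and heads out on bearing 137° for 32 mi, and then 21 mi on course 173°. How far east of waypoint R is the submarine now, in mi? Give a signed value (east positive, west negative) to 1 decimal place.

24.4 mi

Leg 1 (137°, 32 mi): east 32 sin 137° = 21.82, north 32 cos 137° = -23.40
Leg 2 (173°, 21 mi): east 21 sin 173° = 2.56, north 21 cos 173° = -20.84
Net east component: 24.38 mi.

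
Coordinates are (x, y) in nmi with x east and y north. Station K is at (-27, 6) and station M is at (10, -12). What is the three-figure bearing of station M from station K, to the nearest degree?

116°

Δeast = 10 − -27 = 37.00; Δnorth = -12 − 6 = -18.00.
Bearing = atan2(Δeast, Δnorth) mod 360° = 115.94° ≈ 116°.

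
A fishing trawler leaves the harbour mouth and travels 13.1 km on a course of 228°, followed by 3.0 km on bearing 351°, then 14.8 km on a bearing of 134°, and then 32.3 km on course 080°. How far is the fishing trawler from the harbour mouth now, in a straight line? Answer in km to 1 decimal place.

33.9 km

Leg 1 (228°, 13.1 km): east 13.1 sin 228° = -9.74, north 13.1 cos 228° = -8.77
Leg 2 (351°, 3.0 km): east 3.0 sin 351° = -0.47, north 3.0 cos 351° = 2.96
Leg 3 (134°, 14.8 km): east 14.8 sin 134° = 10.65, north 14.8 cos 134° = -10.28
Leg 4 (080°, 32.3 km): east 32.3 sin 80° = 31.81, north 32.3 cos 80° = 5.61
Net: 32.25 east, -10.47 north. Distance = √((32.25)² + (-10.47)²) = 33.909 km.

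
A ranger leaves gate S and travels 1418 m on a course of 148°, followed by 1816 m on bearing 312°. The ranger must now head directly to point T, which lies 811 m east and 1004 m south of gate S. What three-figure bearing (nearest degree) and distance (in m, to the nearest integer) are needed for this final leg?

126°, 1738 m

Leg 1 (148°, 1418 m): east 1418 sin 148° = 751.43, north 1418 cos 148° = -1202.53
Leg 2 (312°, 1816 m): east 1816 sin 312° = -1349.55, north 1816 cos 312° = 1215.14
Current position: (-598.13, 12.61). Target: (811, -1004). Remaining: Δeast = 1409.13, Δnorth = -1016.61.
Bearing = atan2(1409.13, -1016.61) mod 360° = 125.81°; distance = √((1409.13)² + (-1016.61)²) = 1737.564 m.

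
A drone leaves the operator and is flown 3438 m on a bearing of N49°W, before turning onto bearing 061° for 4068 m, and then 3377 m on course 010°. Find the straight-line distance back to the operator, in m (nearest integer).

7711 m

Leg 1 (N49°W, 3438 m): east 3438 sin 311° = -2594.69, north 3438 cos 311° = 2255.53
Leg 2 (061°, 4068 m): east 4068 sin 61° = 3557.95, north 4068 cos 61° = 1972.21
Leg 3 (010°, 3377 m): east 3377 sin 10° = 586.41, north 3377 cos 10° = 3325.70
Net: 1549.67 east, 7553.43 north. Distance = √((1549.67)² + (7553.43)²) = 7710.760 m.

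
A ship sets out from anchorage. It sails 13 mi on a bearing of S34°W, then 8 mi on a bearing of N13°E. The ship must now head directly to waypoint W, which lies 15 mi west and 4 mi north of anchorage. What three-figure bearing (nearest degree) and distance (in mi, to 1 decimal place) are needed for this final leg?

306°, 11.8 mi

Leg 1 (S34°W, 13 mi): east 13 sin 214° = -7.27, north 13 cos 214° = -10.78
Leg 2 (N13°E, 8 mi): east 8 sin 13° = 1.80, north 8 cos 13° = 7.79
Current position: (-5.47, -2.98). Target: (-15, 4). Remaining: Δeast = -9.53, Δnorth = 6.98.
Bearing = atan2(-9.53, 6.98) mod 360° = 306.23°; distance = √((-9.53)² + (6.98)²) = 11.814 mi.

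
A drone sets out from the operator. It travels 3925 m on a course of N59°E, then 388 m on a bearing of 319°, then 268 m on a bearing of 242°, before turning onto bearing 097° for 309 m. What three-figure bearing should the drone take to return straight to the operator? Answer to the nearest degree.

236°

Leg 1 (N59°E, 3925 m): east 3925 sin 59° = 3364.38, north 3925 cos 59° = 2021.52
Leg 2 (319°, 388 m): east 388 sin 319° = -254.55, north 388 cos 319° = 292.83
Leg 3 (242°, 268 m): east 268 sin 242° = -236.63, north 268 cos 242° = -125.82
Leg 4 (097°, 309 m): east 309 sin 97° = 306.70, north 309 cos 97° = -37.66
Net displacement: 3179.90 east, 2150.88 north. Direction back to start is (-3179.90, -2150.88): bearing = atan2(-3179.90, -2150.88) mod 360° = 235.93° ≈ 236°.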